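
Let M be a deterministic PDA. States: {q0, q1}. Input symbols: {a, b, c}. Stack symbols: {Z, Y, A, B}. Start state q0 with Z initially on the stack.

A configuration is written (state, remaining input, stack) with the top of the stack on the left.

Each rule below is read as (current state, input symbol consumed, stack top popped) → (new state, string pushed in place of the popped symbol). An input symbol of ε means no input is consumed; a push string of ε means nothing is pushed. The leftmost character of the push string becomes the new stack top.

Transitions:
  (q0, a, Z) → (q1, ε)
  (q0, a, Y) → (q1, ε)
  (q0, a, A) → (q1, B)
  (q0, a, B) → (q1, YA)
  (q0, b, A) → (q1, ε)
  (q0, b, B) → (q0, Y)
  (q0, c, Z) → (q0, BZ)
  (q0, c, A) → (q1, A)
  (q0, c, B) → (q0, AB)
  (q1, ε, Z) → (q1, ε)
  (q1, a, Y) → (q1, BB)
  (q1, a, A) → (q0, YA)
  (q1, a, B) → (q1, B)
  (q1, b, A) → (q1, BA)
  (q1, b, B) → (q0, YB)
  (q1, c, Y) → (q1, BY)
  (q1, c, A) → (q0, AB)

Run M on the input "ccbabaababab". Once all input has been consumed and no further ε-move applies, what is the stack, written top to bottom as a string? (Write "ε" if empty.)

(q0, ccbabaababab, Z) ⊢ (q0, cbabaababab, BZ) ⊢ (q0, babaababab, ABZ) ⊢ (q1, abaababab, BZ) ⊢ (q1, baababab, BZ) ⊢ (q0, aababab, YBZ) ⊢ (q1, ababab, BZ) ⊢ (q1, babab, BZ) ⊢ (q0, abab, YBZ) ⊢ (q1, bab, BZ) ⊢ (q0, ab, YBZ) ⊢ (q1, b, BZ) ⊢ (q0, ε, YBZ)
All input consumed in state q0 with stack YBZ.

YBZ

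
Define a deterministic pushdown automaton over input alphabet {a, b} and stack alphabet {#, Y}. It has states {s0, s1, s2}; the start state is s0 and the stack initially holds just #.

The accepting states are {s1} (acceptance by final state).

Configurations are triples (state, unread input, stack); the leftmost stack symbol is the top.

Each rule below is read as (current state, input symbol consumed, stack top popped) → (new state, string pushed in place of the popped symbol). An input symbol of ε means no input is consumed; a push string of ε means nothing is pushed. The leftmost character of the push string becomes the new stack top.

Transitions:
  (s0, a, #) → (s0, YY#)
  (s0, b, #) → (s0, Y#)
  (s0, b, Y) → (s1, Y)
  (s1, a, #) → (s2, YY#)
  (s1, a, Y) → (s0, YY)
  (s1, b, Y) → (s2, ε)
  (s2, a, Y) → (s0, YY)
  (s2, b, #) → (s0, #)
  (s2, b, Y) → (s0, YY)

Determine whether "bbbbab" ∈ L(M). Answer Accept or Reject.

Accept

(s0, bbbbab, #)
  read b, top #: go to s0, push Y# → (s0, bbbab, Y#)
  read b, top Y: go to s1, push Y → (s1, bbab, Y#)
  read b, top Y: go to s2, push ε → (s2, bab, #)
  read b, top #: go to s0, push # → (s0, ab, #)
  read a, top #: go to s0, push YY# → (s0, b, YY#)
  read b, top Y: go to s1, push Y → (s1, ε, YY#)
All input consumed; state s1 ∈ F.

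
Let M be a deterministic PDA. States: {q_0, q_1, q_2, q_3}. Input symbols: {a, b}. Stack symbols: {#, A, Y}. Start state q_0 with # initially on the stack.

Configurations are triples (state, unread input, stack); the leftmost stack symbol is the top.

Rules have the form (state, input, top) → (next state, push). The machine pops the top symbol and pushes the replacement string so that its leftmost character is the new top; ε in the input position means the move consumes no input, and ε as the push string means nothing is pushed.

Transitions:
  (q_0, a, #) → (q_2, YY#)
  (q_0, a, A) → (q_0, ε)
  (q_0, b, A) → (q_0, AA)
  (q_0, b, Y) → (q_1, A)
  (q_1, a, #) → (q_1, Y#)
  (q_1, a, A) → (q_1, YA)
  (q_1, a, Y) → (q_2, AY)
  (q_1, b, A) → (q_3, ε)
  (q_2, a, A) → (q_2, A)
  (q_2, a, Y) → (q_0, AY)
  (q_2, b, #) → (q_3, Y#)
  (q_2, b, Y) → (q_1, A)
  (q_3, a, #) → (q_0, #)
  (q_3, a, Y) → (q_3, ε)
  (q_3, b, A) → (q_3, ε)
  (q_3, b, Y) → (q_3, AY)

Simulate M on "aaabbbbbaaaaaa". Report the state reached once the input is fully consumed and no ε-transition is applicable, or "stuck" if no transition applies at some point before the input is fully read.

(q_0, aaabbbbbaaaaaa, #) ⊢ (q_2, aabbbbbaaaaaa, YY#) ⊢ (q_0, abbbbbaaaaaa, AYY#) ⊢ (q_0, bbbbbaaaaaa, YY#) ⊢ (q_1, bbbbaaaaaa, AY#) ⊢ (q_3, bbbaaaaaa, Y#) ⊢ (q_3, bbaaaaaa, AY#) ⊢ (q_3, baaaaaa, Y#) ⊢ (q_3, aaaaaa, AY#)
No transition for (q_3, a, top A); M blocks with input aaaaaa remaining.

stuck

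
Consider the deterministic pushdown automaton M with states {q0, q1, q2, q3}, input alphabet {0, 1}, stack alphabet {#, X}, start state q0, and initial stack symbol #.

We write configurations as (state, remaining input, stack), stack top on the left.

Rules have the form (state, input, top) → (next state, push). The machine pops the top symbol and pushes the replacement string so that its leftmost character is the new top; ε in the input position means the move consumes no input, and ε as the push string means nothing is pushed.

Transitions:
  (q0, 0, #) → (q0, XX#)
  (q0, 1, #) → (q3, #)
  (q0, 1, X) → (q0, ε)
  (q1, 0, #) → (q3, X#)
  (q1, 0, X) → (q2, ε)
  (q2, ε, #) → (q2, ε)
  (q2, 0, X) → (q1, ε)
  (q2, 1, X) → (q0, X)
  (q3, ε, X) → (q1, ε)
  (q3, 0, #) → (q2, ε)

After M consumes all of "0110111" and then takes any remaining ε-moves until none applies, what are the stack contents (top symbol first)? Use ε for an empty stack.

#

(q0, 0110111, #) ⊢ (q0, 110111, XX#) ⊢ (q0, 10111, X#) ⊢ (q0, 0111, #) ⊢ (q0, 111, XX#) ⊢ (q0, 11, X#) ⊢ (q0, 1, #) ⊢ (q3, ε, #)
All input consumed in state q3 with stack #.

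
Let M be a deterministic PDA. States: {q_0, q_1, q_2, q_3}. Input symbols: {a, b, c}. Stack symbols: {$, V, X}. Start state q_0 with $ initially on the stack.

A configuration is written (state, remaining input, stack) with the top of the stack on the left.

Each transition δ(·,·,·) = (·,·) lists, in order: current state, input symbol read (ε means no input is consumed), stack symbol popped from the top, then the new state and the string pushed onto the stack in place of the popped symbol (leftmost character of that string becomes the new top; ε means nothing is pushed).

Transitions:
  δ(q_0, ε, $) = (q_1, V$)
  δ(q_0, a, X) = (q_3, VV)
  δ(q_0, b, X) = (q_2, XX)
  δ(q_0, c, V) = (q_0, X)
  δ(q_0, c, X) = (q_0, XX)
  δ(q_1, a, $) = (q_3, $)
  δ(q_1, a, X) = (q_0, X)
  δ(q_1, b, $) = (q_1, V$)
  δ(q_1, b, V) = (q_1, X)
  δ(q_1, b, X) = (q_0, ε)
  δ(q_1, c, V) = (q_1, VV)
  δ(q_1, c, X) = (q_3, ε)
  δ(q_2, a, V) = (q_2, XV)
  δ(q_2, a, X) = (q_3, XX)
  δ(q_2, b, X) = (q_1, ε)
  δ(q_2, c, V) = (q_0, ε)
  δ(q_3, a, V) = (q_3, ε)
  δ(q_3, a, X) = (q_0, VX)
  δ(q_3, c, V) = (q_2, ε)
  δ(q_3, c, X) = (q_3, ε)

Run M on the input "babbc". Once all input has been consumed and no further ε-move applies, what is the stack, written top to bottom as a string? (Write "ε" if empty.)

$

(q_0, babbc, $)
  ε-move, top $: go to q_1, push V$ → (q_1, babbc, V$)
  read b, top V: go to q_1, push X → (q_1, abbc, X$)
  read a, top X: go to q_0, push X → (q_0, bbc, X$)
  read b, top X: go to q_2, push XX → (q_2, bc, XX$)
  read b, top X: go to q_1, push ε → (q_1, c, X$)
  read c, top X: go to q_3, push ε → (q_3, ε, $)
All input consumed in state q_3 with stack $.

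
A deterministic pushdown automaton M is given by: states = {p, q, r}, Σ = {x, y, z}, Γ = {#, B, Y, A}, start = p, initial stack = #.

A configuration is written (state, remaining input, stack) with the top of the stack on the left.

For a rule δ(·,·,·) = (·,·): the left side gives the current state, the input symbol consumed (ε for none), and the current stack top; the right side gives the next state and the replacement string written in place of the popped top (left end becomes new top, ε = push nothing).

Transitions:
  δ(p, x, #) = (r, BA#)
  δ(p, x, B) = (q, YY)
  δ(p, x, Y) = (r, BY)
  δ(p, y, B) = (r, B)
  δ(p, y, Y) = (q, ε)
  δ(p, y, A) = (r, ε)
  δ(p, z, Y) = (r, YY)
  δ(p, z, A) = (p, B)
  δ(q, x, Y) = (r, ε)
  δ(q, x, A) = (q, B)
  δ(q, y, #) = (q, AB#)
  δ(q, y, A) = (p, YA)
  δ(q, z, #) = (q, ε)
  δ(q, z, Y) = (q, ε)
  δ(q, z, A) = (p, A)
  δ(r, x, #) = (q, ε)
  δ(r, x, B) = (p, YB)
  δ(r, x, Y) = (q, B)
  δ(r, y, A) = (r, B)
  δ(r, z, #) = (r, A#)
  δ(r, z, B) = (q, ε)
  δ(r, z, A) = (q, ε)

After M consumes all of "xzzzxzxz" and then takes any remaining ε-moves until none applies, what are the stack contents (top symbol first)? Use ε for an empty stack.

A#

(p, xzzzxzxz, #)
  read x, top #: go to r, push BA# → (r, zzzxzxz, BA#)
  read z, top B: go to q, push ε → (q, zzxzxz, A#)
  read z, top A: go to p, push A → (p, zxzxz, A#)
  read z, top A: go to p, push B → (p, xzxz, B#)
  read x, top B: go to q, push YY → (q, zxz, YY#)
  read z, top Y: go to q, push ε → (q, xz, Y#)
  read x, top Y: go to r, push ε → (r, z, #)
  read z, top #: go to r, push A# → (r, ε, A#)
All input consumed in state r with stack A#.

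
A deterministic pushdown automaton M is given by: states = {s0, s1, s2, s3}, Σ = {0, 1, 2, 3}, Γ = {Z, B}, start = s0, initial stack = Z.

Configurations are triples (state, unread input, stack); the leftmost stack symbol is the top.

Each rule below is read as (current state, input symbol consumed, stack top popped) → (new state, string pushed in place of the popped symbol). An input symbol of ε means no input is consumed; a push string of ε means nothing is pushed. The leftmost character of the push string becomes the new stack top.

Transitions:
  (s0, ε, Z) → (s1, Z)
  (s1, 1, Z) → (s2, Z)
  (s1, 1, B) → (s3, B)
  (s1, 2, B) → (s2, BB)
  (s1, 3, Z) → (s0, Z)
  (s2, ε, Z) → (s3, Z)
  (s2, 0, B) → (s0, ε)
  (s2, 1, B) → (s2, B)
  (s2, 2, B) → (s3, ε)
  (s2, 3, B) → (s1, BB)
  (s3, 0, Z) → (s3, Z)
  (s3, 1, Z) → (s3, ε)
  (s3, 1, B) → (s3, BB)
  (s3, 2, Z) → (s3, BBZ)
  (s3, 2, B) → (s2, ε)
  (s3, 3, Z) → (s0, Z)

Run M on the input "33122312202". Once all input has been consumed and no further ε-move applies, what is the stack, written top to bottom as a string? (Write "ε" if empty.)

(s0, 33122312202, Z)
  ε-move, top Z: go to s1, push Z → (s1, 33122312202, Z)
  read 3, top Z: go to s0, push Z → (s0, 3122312202, Z)
  ε-move, top Z: go to s1, push Z → (s1, 3122312202, Z)
  read 3, top Z: go to s0, push Z → (s0, 122312202, Z)
  ε-move, top Z: go to s1, push Z → (s1, 122312202, Z)
  read 1, top Z: go to s2, push Z → (s2, 22312202, Z)
  ε-move, top Z: go to s3, push Z → (s3, 22312202, Z)
  read 2, top Z: go to s3, push BBZ → (s3, 2312202, BBZ)
  read 2, top B: go to s2, push ε → (s2, 312202, BZ)
  read 3, top B: go to s1, push BB → (s1, 12202, BBZ)
  read 1, top B: go to s3, push B → (s3, 2202, BBZ)
  read 2, top B: go to s2, push ε → (s2, 202, BZ)
  read 2, top B: go to s3, push ε → (s3, 02, Z)
  read 0, top Z: go to s3, push Z → (s3, 2, Z)
  read 2, top Z: go to s3, push BBZ → (s3, ε, BBZ)
All input consumed in state s3 with stack BBZ.

BBZ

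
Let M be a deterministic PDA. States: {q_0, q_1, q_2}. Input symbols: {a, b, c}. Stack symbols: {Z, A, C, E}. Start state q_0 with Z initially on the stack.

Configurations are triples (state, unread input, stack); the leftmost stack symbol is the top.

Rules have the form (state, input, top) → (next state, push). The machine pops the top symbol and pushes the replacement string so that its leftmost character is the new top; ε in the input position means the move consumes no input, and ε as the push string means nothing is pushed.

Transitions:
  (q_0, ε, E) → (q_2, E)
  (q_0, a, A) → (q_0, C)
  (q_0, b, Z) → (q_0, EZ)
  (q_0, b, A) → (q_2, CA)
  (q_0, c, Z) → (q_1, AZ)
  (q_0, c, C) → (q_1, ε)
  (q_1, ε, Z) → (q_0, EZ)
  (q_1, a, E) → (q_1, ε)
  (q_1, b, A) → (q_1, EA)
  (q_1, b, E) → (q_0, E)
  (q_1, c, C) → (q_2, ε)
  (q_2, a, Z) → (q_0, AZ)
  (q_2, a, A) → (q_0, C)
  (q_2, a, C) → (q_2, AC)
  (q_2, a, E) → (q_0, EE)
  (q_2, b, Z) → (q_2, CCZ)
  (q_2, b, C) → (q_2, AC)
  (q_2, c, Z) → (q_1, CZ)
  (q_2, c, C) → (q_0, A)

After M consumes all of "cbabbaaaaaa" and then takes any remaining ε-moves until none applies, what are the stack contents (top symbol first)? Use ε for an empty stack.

EEEEEEEAZ

(q_0, cbabbaaaaaa, Z)
  read c, top Z: go to q_1, push AZ → (q_1, babbaaaaaa, AZ)
  read b, top A: go to q_1, push EA → (q_1, abbaaaaaa, EAZ)
  read a, top E: go to q_1, push ε → (q_1, bbaaaaaa, AZ)
  read b, top A: go to q_1, push EA → (q_1, baaaaaa, EAZ)
  read b, top E: go to q_0, push E → (q_0, aaaaaa, EAZ)
  ε-move, top E: go to q_2, push E → (q_2, aaaaaa, EAZ)
  read a, top E: go to q_0, push EE → (q_0, aaaaa, EEAZ)
  ε-move, top E: go to q_2, push E → (q_2, aaaaa, EEAZ)
  read a, top E: go to q_0, push EE → (q_0, aaaa, EEEAZ)
  ε-move, top E: go to q_2, push E → (q_2, aaaa, EEEAZ)
  read a, top E: go to q_0, push EE → (q_0, aaa, EEEEAZ)
  ε-move, top E: go to q_2, push E → (q_2, aaa, EEEEAZ)
  read a, top E: go to q_0, push EE → (q_0, aa, EEEEEAZ)
  ε-move, top E: go to q_2, push E → (q_2, aa, EEEEEAZ)
  read a, top E: go to q_0, push EE → (q_0, a, EEEEEEAZ)
  ε-move, top E: go to q_2, push E → (q_2, a, EEEEEEAZ)
  read a, top E: go to q_0, push EE → (q_0, ε, EEEEEEEAZ)
  ε-move, top E: go to q_2, push E → (q_2, ε, EEEEEEEAZ)
All input consumed in state q_2 with stack EEEEEEEAZ.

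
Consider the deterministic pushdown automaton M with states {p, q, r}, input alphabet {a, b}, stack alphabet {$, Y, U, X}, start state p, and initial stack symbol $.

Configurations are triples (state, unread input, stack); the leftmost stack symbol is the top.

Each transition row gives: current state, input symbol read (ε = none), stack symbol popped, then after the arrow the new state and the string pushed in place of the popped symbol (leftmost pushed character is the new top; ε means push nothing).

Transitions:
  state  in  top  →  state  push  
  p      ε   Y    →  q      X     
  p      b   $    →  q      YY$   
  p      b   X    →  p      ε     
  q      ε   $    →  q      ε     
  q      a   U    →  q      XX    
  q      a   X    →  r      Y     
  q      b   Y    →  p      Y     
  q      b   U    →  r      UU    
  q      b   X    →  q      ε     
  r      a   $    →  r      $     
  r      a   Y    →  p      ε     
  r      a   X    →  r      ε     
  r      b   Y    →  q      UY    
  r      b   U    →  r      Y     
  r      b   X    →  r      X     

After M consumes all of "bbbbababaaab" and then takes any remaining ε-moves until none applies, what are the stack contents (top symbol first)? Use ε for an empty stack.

(p, bbbbababaaab, $)
  read b, top $: go to q, push YY$ → (q, bbbababaaab, YY$)
  read b, top Y: go to p, push Y → (p, bbababaaab, YY$)
  ε-move, top Y: go to q, push X → (q, bbababaaab, XY$)
  read b, top X: go to q, push ε → (q, bababaaab, Y$)
  read b, top Y: go to p, push Y → (p, ababaaab, Y$)
  ε-move, top Y: go to q, push X → (q, ababaaab, X$)
  read a, top X: go to r, push Y → (r, babaaab, Y$)
  read b, top Y: go to q, push UY → (q, abaaab, UY$)
  read a, top U: go to q, push XX → (q, baaab, XXY$)
  read b, top X: go to q, push ε → (q, aaab, XY$)
  read a, top X: go to r, push Y → (r, aab, YY$)
  read a, top Y: go to p, push ε → (p, ab, Y$)
  ε-move, top Y: go to q, push X → (q, ab, X$)
  read a, top X: go to r, push Y → (r, b, Y$)
  read b, top Y: go to q, push UY → (q, ε, UY$)
All input consumed in state q with stack UY$.

UY$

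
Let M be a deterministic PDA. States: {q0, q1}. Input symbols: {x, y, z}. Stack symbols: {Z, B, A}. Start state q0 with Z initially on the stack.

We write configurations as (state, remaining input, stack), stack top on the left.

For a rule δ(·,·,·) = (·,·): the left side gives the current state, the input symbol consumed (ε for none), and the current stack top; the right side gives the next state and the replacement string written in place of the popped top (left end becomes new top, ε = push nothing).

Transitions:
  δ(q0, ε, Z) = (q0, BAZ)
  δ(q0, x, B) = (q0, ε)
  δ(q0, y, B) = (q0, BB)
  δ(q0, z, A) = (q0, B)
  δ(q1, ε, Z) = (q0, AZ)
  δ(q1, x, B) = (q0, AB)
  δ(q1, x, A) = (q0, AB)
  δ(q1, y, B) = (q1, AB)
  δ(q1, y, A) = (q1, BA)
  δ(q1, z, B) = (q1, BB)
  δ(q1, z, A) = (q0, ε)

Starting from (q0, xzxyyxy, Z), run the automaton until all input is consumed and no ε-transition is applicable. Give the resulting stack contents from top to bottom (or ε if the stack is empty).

(q0, xzxyyxy, Z)
  ε-move, top Z: go to q0, push BAZ → (q0, xzxyyxy, BAZ)
  read x, top B: go to q0, push ε → (q0, zxyyxy, AZ)
  read z, top A: go to q0, push B → (q0, xyyxy, BZ)
  read x, top B: go to q0, push ε → (q0, yyxy, Z)
  ε-move, top Z: go to q0, push BAZ → (q0, yyxy, BAZ)
  read y, top B: go to q0, push BB → (q0, yxy, BBAZ)
  read y, top B: go to q0, push BB → (q0, xy, BBBAZ)
  read x, top B: go to q0, push ε → (q0, y, BBAZ)
  read y, top B: go to q0, push BB → (q0, ε, BBBAZ)
All input consumed in state q0 with stack BBBAZ.

BBBAZ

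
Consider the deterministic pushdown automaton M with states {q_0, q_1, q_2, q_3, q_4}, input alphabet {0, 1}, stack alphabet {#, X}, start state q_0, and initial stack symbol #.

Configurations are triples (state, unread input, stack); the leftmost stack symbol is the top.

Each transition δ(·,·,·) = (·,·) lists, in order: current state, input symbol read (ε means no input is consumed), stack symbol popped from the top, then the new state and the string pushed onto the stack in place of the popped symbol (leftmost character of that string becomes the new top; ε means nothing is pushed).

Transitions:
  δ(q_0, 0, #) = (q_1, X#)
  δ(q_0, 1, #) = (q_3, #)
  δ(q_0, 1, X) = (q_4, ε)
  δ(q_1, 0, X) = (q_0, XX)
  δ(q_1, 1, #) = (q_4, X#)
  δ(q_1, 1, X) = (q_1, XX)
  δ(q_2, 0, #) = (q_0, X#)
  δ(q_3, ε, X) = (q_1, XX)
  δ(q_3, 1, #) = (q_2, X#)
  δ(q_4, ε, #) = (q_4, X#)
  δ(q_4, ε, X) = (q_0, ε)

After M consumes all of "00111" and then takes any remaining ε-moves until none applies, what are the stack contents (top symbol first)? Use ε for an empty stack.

X#

(q_0, 00111, #)
  read 0, top #: go to q_1, push X# → (q_1, 0111, X#)
  read 0, top X: go to q_0, push XX → (q_0, 111, XX#)
  read 1, top X: go to q_4, push ε → (q_4, 11, X#)
  ε-move, top X: go to q_0, push ε → (q_0, 11, #)
  read 1, top #: go to q_3, push # → (q_3, 1, #)
  read 1, top #: go to q_2, push X# → (q_2, ε, X#)
All input consumed in state q_2 with stack X#.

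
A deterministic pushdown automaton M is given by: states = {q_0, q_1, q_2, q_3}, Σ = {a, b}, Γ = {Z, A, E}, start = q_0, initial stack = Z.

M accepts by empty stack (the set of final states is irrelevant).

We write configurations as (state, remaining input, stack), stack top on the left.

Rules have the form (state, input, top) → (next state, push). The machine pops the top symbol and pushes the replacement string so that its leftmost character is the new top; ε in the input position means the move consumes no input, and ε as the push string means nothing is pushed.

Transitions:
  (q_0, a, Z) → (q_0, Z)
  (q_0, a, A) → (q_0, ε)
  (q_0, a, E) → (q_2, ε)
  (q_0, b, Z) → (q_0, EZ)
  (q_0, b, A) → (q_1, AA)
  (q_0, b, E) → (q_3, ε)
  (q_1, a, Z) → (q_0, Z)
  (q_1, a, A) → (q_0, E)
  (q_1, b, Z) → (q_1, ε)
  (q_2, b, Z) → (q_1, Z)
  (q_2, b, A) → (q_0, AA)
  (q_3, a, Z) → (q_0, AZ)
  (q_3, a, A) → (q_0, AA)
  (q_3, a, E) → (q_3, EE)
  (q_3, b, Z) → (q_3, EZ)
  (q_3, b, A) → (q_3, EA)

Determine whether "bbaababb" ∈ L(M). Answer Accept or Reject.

Accept

(q_0, bbaababb, Z)
  read b, top Z: go to q_0, push EZ → (q_0, baababb, EZ)
  read b, top E: go to q_3, push ε → (q_3, aababb, Z)
  read a, top Z: go to q_0, push AZ → (q_0, ababb, AZ)
  read a, top A: go to q_0, push ε → (q_0, babb, Z)
  read b, top Z: go to q_0, push EZ → (q_0, abb, EZ)
  read a, top E: go to q_2, push ε → (q_2, bb, Z)
  read b, top Z: go to q_1, push Z → (q_1, b, Z)
  read b, top Z: go to q_1, push ε → (q_1, ε, ε)
All input consumed and the stack is empty.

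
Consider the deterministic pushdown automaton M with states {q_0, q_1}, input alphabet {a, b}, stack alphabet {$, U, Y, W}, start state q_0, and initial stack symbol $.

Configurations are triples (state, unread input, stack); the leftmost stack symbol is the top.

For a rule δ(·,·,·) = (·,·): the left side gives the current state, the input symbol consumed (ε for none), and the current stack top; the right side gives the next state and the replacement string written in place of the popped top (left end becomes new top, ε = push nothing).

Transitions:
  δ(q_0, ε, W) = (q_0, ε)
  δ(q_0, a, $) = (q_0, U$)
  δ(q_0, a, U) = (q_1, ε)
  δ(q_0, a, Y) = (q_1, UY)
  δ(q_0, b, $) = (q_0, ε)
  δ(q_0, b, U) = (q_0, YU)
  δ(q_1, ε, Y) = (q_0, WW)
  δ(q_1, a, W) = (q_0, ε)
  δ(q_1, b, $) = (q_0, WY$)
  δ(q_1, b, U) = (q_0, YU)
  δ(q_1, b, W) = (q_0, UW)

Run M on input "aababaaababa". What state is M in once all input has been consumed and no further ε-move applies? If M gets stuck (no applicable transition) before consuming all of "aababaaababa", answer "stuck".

stuck

(q_0, aababaaababa, $)
  read a, top $: go to q_0, push U$ → (q_0, ababaaababa, U$)
  read a, top U: go to q_1, push ε → (q_1, babaaababa, $)
  read b, top $: go to q_0, push WY$ → (q_0, abaaababa, WY$)
  ε-move, top W: go to q_0, push ε → (q_0, abaaababa, Y$)
  read a, top Y: go to q_1, push UY → (q_1, baaababa, UY$)
  read b, top U: go to q_0, push YU → (q_0, aaababa, YUY$)
  read a, top Y: go to q_1, push UY → (q_1, aababa, UYUY$)
No transition for (q_1, a, top U); M blocks with input aababa remaining.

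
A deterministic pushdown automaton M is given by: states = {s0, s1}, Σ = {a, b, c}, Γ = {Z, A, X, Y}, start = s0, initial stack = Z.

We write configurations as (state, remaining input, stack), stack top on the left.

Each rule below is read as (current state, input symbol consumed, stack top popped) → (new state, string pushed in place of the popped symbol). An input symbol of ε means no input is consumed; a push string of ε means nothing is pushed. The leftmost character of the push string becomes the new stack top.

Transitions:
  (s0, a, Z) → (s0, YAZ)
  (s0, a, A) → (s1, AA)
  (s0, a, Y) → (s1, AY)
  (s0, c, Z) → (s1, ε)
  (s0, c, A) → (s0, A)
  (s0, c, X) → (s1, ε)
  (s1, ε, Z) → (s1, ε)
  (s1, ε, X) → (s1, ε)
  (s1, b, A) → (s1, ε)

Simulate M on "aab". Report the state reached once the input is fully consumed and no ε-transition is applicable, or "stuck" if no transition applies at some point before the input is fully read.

(s0, aab, Z) ⊢ (s0, ab, YAZ) ⊢ (s1, b, AYAZ) ⊢ (s1, ε, YAZ)
All input consumed; M is in state s1.

s1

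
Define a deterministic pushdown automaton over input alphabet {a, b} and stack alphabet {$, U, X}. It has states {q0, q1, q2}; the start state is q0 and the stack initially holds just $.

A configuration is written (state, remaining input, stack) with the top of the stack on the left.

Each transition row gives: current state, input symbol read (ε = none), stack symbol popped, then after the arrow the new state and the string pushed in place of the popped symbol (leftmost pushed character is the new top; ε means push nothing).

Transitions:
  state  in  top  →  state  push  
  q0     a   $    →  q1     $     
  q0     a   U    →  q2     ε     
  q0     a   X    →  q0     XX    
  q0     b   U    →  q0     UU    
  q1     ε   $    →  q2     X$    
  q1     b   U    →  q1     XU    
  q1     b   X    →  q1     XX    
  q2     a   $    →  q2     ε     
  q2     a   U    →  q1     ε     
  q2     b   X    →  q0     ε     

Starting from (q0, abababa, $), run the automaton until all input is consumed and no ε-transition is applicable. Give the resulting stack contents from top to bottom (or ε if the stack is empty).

(q0, abababa, $)
  read a, top $: go to q1, push $ → (q1, bababa, $)
  ε-move, top $: go to q2, push X$ → (q2, bababa, X$)
  read b, top X: go to q0, push ε → (q0, ababa, $)
  read a, top $: go to q1, push $ → (q1, baba, $)
  ε-move, top $: go to q2, push X$ → (q2, baba, X$)
  read b, top X: go to q0, push ε → (q0, aba, $)
  read a, top $: go to q1, push $ → (q1, ba, $)
  ε-move, top $: go to q2, push X$ → (q2, ba, X$)
  read b, top X: go to q0, push ε → (q0, a, $)
  read a, top $: go to q1, push $ → (q1, ε, $)
  ε-move, top $: go to q2, push X$ → (q2, ε, X$)
All input consumed in state q2 with stack X$.

X$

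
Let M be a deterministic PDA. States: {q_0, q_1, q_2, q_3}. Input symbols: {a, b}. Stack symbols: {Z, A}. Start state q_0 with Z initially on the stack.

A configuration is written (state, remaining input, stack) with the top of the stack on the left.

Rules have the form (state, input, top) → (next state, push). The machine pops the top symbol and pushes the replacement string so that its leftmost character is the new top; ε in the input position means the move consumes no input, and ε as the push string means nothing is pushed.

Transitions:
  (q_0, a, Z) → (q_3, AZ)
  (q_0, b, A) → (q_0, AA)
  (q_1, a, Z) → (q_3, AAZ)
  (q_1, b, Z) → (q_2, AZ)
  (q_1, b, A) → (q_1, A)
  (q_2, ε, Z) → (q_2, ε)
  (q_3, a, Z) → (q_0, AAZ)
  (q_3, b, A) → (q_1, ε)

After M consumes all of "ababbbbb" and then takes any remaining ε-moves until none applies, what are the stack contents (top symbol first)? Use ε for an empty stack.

(q_0, ababbbbb, Z) ⊢ (q_3, babbbbb, AZ) ⊢ (q_1, abbbbb, Z) ⊢ (q_3, bbbbb, AAZ) ⊢ (q_1, bbbb, AZ) ⊢ (q_1, bbb, AZ) ⊢ (q_1, bb, AZ) ⊢ (q_1, b, AZ) ⊢ (q_1, ε, AZ)
All input consumed in state q_1 with stack AZ.

AZ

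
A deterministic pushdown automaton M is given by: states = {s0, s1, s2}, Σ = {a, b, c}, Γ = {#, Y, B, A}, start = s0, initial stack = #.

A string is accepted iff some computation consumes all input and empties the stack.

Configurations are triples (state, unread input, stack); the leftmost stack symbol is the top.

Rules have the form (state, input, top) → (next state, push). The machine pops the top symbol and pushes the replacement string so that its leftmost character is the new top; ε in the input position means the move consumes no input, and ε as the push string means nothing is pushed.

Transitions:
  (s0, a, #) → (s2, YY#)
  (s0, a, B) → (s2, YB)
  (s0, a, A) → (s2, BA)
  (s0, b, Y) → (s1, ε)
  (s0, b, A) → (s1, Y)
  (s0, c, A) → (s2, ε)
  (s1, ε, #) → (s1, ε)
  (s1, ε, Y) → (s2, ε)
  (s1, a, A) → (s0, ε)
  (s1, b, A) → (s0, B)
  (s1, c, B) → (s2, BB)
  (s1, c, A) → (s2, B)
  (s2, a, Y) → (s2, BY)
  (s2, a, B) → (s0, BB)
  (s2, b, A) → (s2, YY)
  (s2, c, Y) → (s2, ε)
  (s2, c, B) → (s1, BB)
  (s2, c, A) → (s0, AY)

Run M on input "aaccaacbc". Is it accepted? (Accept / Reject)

(s0, aaccaacbc, #)
  read a, top #: go to s2, push YY# → (s2, accaacbc, YY#)
  read a, top Y: go to s2, push BY → (s2, ccaacbc, BYY#)
  read c, top B: go to s1, push BB → (s1, caacbc, BBYY#)
  read c, top B: go to s2, push BB → (s2, aacbc, BBBYY#)
  read a, top B: go to s0, push BB → (s0, acbc, BBBBYY#)
  read a, top B: go to s2, push YB → (s2, cbc, YBBBBYY#)
  read c, top Y: go to s2, push ε → (s2, bc, BBBBYY#)
No transition applies at (s2, bc, BBBBYY#); input not fully consumed.

Reject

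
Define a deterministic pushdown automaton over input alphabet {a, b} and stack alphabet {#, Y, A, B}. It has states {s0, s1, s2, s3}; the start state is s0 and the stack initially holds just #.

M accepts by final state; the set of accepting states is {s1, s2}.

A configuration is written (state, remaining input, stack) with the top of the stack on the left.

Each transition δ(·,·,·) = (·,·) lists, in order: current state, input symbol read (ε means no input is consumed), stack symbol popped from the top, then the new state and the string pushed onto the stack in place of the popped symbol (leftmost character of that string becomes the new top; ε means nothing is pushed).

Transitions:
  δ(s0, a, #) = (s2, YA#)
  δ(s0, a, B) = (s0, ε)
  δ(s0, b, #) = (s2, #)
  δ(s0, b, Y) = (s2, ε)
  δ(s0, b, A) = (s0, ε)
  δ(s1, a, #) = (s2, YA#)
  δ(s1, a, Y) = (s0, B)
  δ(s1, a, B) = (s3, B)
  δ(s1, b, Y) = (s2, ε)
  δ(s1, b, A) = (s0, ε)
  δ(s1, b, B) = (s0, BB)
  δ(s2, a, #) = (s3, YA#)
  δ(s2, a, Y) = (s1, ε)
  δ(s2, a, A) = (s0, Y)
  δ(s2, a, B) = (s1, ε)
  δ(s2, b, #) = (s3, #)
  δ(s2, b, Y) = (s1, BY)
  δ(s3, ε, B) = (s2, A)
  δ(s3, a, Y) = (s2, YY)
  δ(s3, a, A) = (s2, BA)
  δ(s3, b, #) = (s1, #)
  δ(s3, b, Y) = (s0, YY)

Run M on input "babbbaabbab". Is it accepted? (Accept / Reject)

(s0, babbbaabbab, #)
  read b, top #: go to s2, push # → (s2, abbbaabbab, #)
  read a, top #: go to s3, push YA# → (s3, bbbaabbab, YA#)
  read b, top Y: go to s0, push YY → (s0, bbaabbab, YYA#)
  read b, top Y: go to s2, push ε → (s2, baabbab, YA#)
  read b, top Y: go to s1, push BY → (s1, aabbab, BYA#)
  read a, top B: go to s3, push B → (s3, abbab, BYA#)
  ε-move, top B: go to s2, push A → (s2, abbab, AYA#)
  read a, top A: go to s0, push Y → (s0, bbab, YYA#)
  read b, top Y: go to s2, push ε → (s2, bab, YA#)
  read b, top Y: go to s1, push BY → (s1, ab, BYA#)
  read a, top B: go to s3, push B → (s3, b, BYA#)
  ε-move, top B: go to s2, push A → (s2, b, AYA#)
No transition applies at (s2, b, AYA#); input not fully consumed.

Reject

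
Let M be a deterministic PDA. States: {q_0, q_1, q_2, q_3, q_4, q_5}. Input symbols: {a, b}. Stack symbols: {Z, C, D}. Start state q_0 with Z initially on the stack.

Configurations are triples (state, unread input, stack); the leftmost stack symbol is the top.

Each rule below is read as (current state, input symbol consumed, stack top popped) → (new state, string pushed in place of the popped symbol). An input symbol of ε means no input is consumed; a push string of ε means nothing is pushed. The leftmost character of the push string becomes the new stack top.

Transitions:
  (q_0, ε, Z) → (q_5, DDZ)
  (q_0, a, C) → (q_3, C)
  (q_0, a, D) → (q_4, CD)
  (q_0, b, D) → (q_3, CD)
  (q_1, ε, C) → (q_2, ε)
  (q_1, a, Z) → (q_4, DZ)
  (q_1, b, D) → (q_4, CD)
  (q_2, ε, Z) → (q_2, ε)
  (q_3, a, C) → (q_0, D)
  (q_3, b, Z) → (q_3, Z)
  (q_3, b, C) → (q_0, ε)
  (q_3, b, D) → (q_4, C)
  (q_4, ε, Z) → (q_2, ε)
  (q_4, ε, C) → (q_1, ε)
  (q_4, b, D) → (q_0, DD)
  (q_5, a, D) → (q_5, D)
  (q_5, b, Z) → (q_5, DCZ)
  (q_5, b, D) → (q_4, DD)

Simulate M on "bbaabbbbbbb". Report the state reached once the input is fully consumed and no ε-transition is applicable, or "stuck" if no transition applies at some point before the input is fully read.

stuck

(q_0, bbaabbbbbbb, Z) ⊢ (q_5, bbaabbbbbbb, DDZ) ⊢ (q_4, baabbbbbbb, DDDZ) ⊢ (q_0, aabbbbbbb, DDDDZ) ⊢ (q_4, abbbbbbb, CDDDDZ) ⊢ (q_1, abbbbbbb, DDDDZ)
No transition for (q_1, a, top D); M blocks with input abbbbbbb remaining.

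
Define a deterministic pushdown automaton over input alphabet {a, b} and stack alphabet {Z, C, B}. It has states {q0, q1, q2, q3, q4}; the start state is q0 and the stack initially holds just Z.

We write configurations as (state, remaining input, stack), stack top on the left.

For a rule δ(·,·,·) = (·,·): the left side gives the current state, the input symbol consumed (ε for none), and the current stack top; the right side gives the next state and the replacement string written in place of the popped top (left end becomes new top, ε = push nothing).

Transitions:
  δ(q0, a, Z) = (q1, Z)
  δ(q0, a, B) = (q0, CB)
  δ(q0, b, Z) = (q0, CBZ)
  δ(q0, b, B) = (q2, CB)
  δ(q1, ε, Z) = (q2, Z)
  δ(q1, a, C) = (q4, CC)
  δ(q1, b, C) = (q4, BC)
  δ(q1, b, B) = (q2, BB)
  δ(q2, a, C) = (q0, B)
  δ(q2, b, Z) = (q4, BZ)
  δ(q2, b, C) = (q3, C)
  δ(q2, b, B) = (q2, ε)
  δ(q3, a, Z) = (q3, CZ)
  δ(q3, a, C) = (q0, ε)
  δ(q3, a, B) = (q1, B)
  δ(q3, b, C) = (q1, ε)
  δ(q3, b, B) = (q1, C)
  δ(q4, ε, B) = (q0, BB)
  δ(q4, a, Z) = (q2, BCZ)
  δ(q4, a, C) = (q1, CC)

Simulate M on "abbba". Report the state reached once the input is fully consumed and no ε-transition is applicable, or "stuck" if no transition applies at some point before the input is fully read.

q0

(q0, abbba, Z)
  read a, top Z: go to q1, push Z → (q1, bbba, Z)
  ε-move, top Z: go to q2, push Z → (q2, bbba, Z)
  read b, top Z: go to q4, push BZ → (q4, bba, BZ)
  ε-move, top B: go to q0, push BB → (q0, bba, BBZ)
  read b, top B: go to q2, push CB → (q2, ba, CBBZ)
  read b, top C: go to q3, push C → (q3, a, CBBZ)
  read a, top C: go to q0, push ε → (q0, ε, BBZ)
All input consumed; M is in state q0.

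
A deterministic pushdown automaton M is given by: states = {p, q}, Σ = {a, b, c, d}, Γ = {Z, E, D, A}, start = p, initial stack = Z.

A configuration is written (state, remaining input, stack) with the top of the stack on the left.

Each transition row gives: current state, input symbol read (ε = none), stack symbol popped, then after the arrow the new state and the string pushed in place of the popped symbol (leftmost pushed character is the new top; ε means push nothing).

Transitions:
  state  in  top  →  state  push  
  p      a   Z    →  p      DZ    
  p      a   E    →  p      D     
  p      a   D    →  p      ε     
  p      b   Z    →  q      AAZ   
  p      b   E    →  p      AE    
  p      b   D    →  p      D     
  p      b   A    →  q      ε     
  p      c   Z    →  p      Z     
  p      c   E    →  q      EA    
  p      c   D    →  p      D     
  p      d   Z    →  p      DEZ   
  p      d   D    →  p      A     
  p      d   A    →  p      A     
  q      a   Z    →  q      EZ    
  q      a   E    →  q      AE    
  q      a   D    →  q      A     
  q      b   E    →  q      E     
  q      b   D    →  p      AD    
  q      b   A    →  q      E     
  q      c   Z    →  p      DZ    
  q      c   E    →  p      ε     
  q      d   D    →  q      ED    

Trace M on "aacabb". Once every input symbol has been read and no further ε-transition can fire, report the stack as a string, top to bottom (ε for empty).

DZ

(p, aacabb, Z) ⊢ (p, acabb, DZ) ⊢ (p, cabb, Z) ⊢ (p, abb, Z) ⊢ (p, bb, DZ) ⊢ (p, b, DZ) ⊢ (p, ε, DZ)
All input consumed in state p with stack DZ.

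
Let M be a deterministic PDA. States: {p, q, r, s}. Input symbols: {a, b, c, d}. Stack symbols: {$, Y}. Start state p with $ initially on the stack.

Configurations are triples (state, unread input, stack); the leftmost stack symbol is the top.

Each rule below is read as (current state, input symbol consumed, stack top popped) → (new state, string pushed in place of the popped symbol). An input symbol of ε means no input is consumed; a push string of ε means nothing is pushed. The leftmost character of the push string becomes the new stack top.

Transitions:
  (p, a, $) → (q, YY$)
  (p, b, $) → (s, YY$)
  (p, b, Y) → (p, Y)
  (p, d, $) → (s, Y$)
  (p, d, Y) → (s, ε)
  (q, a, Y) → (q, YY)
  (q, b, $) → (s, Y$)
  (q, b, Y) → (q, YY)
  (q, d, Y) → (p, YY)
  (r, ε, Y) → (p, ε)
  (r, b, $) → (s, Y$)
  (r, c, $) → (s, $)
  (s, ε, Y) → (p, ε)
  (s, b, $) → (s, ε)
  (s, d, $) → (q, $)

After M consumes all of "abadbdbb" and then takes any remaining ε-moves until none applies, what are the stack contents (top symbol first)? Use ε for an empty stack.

(p, abadbdbb, $)
  read a, top $: go to q, push YY$ → (q, badbdbb, YY$)
  read b, top Y: go to q, push YY → (q, adbdbb, YYY$)
  read a, top Y: go to q, push YY → (q, dbdbb, YYYY$)
  read d, top Y: go to p, push YY → (p, bdbb, YYYYY$)
  read b, top Y: go to p, push Y → (p, dbb, YYYYY$)
  read d, top Y: go to s, push ε → (s, bb, YYYY$)
  ε-move, top Y: go to p, push ε → (p, bb, YYY$)
  read b, top Y: go to p, push Y → (p, b, YYY$)
  read b, top Y: go to p, push Y → (p, ε, YYY$)
All input consumed in state p with stack YYY$.

YYY$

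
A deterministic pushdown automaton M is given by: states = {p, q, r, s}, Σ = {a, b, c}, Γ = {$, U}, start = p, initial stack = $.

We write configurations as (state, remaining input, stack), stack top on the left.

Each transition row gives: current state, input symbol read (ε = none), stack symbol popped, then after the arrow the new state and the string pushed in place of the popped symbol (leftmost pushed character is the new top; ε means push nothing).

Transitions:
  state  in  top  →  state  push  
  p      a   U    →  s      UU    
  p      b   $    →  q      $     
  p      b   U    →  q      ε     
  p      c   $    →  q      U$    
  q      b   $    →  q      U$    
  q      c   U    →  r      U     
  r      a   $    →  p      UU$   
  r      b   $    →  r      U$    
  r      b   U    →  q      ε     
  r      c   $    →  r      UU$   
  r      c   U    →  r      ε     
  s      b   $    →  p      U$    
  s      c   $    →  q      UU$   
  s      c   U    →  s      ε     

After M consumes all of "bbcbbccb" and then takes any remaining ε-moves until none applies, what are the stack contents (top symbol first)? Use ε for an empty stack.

U$

(p, bbcbbccb, $)
  read b, top $: go to q, push $ → (q, bcbbccb, $)
  read b, top $: go to q, push U$ → (q, cbbccb, U$)
  read c, top U: go to r, push U → (r, bbccb, U$)
  read b, top U: go to q, push ε → (q, bccb, $)
  read b, top $: go to q, push U$ → (q, ccb, U$)
  read c, top U: go to r, push U → (r, cb, U$)
  read c, top U: go to r, push ε → (r, b, $)
  read b, top $: go to r, push U$ → (r, ε, U$)
All input consumed in state r with stack U$.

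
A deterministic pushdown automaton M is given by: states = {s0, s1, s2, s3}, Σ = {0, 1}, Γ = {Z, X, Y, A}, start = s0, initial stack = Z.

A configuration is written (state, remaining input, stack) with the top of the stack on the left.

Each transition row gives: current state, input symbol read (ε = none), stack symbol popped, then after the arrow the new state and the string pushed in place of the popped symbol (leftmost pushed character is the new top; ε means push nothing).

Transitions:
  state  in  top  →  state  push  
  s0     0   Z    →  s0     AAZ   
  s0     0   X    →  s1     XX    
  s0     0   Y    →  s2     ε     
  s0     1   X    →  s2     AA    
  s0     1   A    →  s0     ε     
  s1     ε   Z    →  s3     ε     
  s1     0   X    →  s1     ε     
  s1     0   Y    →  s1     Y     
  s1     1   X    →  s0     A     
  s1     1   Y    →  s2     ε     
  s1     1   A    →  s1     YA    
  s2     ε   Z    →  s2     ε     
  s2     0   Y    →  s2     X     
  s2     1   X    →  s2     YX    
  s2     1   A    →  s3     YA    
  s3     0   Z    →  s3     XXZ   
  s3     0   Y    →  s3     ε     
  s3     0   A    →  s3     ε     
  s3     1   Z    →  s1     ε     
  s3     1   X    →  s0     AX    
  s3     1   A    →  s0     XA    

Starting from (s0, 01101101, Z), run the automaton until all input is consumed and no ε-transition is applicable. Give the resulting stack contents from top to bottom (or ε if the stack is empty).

(s0, 01101101, Z)
  read 0, top Z: go to s0, push AAZ → (s0, 1101101, AAZ)
  read 1, top A: go to s0, push ε → (s0, 101101, AZ)
  read 1, top A: go to s0, push ε → (s0, 01101, Z)
  read 0, top Z: go to s0, push AAZ → (s0, 1101, AAZ)
  read 1, top A: go to s0, push ε → (s0, 101, AZ)
  read 1, top A: go to s0, push ε → (s0, 01, Z)
  read 0, top Z: go to s0, push AAZ → (s0, 1, AAZ)
  read 1, top A: go to s0, push ε → (s0, ε, AZ)
All input consumed in state s0 with stack AZ.

AZ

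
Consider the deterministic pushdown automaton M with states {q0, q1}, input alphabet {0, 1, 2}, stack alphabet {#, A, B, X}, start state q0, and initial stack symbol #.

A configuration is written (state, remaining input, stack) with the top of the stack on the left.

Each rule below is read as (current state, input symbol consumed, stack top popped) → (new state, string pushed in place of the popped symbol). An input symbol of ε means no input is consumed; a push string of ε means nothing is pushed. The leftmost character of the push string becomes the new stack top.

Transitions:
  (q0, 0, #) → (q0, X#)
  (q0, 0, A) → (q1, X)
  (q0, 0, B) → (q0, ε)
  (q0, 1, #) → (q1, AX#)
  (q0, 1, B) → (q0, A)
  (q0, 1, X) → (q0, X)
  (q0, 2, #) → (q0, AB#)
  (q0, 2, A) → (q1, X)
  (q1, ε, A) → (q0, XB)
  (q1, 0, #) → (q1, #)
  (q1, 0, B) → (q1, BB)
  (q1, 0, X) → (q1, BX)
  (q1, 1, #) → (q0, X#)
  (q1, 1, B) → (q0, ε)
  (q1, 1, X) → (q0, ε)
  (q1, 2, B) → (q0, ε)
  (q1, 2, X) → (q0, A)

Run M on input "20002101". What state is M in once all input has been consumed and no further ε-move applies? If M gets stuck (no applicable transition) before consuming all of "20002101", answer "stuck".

q0

(q0, 20002101, #)
  read 2, top #: go to q0, push AB# → (q0, 0002101, AB#)
  read 0, top A: go to q1, push X → (q1, 002101, XB#)
  read 0, top X: go to q1, push BX → (q1, 02101, BXB#)
  read 0, top B: go to q1, push BB → (q1, 2101, BBXB#)
  read 2, top B: go to q0, push ε → (q0, 101, BXB#)
  read 1, top B: go to q0, push A → (q0, 01, AXB#)
  read 0, top A: go to q1, push X → (q1, 1, XXB#)
  read 1, top X: go to q0, push ε → (q0, ε, XB#)
All input consumed; M is in state q0.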